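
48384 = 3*16128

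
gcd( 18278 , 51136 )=2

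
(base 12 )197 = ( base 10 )259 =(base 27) 9G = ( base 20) CJ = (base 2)100000011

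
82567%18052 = 10359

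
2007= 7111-5104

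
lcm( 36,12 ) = 36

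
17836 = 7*2548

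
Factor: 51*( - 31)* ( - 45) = 71145=3^3*5^1*17^1*31^1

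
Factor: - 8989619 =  - 23^1*41^1*9533^1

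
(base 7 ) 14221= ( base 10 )3886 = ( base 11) 2A13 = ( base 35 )361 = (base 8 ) 7456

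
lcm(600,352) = 26400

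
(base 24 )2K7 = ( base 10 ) 1639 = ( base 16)667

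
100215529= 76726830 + 23488699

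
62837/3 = 20945 + 2/3 = 20945.67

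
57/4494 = 19/1498 =0.01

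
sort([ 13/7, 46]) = [ 13/7,46 ]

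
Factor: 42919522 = 2^1*21459761^1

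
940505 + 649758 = 1590263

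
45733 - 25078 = 20655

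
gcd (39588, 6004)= 4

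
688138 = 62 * 11099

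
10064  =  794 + 9270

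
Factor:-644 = -2^2*7^1  *23^1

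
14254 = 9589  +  4665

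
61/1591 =61/1591 = 0.04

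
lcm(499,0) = 0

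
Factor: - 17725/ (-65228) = 2^(  -  2) *5^2*23^( - 1) =25/92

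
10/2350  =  1/235 = 0.00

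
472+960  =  1432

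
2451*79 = 193629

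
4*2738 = 10952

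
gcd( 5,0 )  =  5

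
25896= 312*83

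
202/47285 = 202/47285   =  0.00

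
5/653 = 5/653 = 0.01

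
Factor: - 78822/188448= -87/208 = -  2^( - 4 )*3^1*13^ (-1) * 29^1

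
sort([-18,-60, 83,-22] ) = [ -60,- 22,-18, 83]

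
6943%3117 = 709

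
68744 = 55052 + 13692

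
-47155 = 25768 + - 72923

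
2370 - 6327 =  - 3957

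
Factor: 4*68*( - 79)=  - 2^4*17^1*79^1 =-21488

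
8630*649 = 5600870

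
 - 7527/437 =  - 7527/437=-17.22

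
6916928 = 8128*851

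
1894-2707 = -813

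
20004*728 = 14562912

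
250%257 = 250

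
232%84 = 64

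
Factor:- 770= - 2^1*5^1*7^1*11^1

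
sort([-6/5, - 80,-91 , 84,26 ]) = [-91,  -  80, - 6/5, 26 , 84 ]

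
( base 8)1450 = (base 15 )38d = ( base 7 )2233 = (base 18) 28g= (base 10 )808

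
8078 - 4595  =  3483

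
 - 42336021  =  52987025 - 95323046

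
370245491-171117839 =199127652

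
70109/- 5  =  -14022 + 1/5 =- 14021.80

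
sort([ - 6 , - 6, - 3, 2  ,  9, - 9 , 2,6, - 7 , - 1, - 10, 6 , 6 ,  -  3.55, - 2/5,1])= [ - 10, - 9, - 7, - 6, - 6,-3.55, - 3,-1 ,  -  2/5,  1, 2,2 , 6,6 , 6, 9]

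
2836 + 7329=10165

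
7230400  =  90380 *80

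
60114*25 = 1502850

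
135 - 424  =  -289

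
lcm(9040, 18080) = 18080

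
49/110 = 49/110 = 0.45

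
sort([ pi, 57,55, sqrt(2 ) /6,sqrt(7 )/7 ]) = [ sqrt( 2 ) /6,sqrt(7 )/7,pi,55, 57]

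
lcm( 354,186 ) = 10974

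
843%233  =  144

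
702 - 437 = 265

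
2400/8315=480/1663 = 0.29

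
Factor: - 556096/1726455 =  - 2^6 * 3^(-1)*5^( - 1 ) * 179^( - 1 )* 643^(-1 )*8689^1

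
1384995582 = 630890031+754105551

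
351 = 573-222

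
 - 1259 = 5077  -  6336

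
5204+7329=12533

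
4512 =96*47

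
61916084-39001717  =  22914367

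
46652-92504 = -45852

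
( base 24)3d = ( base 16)55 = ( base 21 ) 41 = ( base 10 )85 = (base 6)221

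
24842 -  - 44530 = 69372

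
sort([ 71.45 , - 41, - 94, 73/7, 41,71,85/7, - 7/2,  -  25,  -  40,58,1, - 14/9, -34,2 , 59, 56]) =[ - 94, - 41,-40, - 34,  -  25, - 7/2, - 14/9,1, 2, 73/7 , 85/7,41,56,58,59,71,71.45]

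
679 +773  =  1452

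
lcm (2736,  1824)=5472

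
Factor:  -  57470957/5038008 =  - 2^( - 3)*3^( - 1) * 3011^1* 19087^1 * 209917^( - 1) 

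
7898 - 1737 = 6161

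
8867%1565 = 1042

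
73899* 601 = 44413299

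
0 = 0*744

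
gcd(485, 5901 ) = 1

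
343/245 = 1+2/5 = 1.40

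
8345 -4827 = 3518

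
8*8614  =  68912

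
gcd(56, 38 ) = 2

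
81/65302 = 81/65302 = 0.00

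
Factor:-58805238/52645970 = - 3^1* 5^(  -  1 )*13^(-1 ) * 404969^( -1) * 9800873^1 =- 29402619/26322985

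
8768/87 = 8768/87= 100.78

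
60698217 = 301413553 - 240715336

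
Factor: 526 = 2^1 * 263^1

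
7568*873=6606864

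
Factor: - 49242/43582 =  - 3^1*7^( - 1)*11^ (-1)*29^1 = -  87/77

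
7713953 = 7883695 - 169742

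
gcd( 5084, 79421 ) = 1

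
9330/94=99 + 12/47 = 99.26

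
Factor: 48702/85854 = 8117/14309 = 41^(  -  1)* 349^ (-1)*8117^1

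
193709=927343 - 733634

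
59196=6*9866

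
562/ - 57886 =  - 1 +102/103  =  - 0.01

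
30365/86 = 353 + 7/86 = 353.08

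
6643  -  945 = 5698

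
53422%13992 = 11446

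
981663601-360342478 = 621321123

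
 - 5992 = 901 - 6893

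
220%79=62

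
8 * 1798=14384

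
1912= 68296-66384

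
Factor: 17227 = 7^1*23^1*107^1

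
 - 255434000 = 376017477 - 631451477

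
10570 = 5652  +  4918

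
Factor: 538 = 2^1*269^1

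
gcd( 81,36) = 9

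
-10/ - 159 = 10/159 = 0.06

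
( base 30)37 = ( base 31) 34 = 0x61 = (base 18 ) 57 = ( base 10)97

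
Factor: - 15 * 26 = -390= -2^1 * 3^1 * 5^1*13^1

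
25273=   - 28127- - 53400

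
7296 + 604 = 7900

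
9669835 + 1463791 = 11133626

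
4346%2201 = 2145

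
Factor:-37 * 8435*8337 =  - 3^1*5^1 * 7^2 * 37^1*241^1*397^1 = - 2601936015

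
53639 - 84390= - 30751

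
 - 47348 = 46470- 93818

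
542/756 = 271/378= 0.72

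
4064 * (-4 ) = -16256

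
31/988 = 31/988= 0.03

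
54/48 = 9/8 = 1.12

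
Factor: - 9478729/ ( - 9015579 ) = 3^( - 2)*13^1 * 61^1*311^ (  -  1)*3221^ ( -1)*11953^1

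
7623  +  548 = 8171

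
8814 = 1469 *6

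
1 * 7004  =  7004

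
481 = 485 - 4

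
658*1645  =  1082410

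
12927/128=12927/128 = 100.99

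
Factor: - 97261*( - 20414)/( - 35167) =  - 2^1*11^ (-1 )*19^1*23^( - 1)*59^1*139^( - 1)*173^1*5119^1 = - 1985486054/35167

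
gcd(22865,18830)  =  1345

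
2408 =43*56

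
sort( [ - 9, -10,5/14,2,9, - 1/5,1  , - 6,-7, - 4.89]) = [ - 10, - 9  , - 7, - 6, - 4.89, - 1/5,5/14, 1,2 , 9 ] 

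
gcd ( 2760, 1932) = 276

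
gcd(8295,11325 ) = 15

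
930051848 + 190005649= 1120057497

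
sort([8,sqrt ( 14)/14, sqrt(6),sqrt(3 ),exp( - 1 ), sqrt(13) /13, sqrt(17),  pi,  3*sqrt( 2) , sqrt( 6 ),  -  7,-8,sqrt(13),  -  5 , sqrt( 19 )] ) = [-8, - 7, - 5,sqrt(14)/14,sqrt(13)/13,exp (- 1 ), sqrt (3),sqrt( 6),sqrt(6),pi , sqrt(13),sqrt(17),  3*sqrt(2 ),sqrt( 19 ),8]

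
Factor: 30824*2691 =82947384  =  2^3*3^2*13^1*23^1*3853^1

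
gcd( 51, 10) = 1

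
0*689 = 0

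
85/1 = 85 = 85.00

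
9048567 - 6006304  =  3042263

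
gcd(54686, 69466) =1478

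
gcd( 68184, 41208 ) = 24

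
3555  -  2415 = 1140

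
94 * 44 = 4136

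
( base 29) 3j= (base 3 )10221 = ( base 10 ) 106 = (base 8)152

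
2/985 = 2/985 = 0.00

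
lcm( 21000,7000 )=21000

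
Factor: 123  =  3^1 * 41^1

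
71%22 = 5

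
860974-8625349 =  - 7764375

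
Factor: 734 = 2^1*367^1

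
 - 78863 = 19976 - 98839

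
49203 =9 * 5467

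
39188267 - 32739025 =6449242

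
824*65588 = 54044512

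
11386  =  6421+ 4965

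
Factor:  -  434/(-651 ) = 2/3 = 2^1*3^ ( - 1 )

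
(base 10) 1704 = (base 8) 3250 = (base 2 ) 11010101000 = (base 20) 454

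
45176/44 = 1026+8/11 = 1026.73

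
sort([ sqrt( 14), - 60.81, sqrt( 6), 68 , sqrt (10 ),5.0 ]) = [ - 60.81, sqrt (6) , sqrt(10 ) , sqrt(14 ), 5.0, 68] 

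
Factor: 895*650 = 2^1*5^3*13^1*179^1=581750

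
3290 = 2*1645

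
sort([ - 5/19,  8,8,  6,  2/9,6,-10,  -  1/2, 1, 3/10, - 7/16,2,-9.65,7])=[ - 10,-9.65, - 1/2  , - 7/16,- 5/19,2/9,3/10 , 1,2,6,6, 7, 8, 8]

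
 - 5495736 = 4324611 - 9820347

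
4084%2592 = 1492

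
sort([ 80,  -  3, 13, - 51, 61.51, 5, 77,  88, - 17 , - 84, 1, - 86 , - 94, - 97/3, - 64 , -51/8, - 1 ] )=[ - 94, - 86, - 84, - 64, - 51,-97/3, - 17, - 51/8,-3, - 1,1, 5,13,  61.51,77,80, 88 ]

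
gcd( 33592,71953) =19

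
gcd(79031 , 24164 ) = 1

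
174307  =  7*24901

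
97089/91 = 97089/91 = 1066.91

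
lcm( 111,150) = 5550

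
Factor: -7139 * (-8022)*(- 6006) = -2^2 * 3^2 * 7^2 * 11^3*13^1 * 59^1*191^1 = -  343957962348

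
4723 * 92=434516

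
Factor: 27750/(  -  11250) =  - 3^( - 1)*5^( - 1 )* 37^1=-37/15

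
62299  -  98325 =  -  36026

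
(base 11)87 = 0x5F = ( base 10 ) 95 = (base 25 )3k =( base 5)340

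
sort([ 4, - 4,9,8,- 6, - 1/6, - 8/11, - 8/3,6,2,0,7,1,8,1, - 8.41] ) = [ - 8.41, - 6,  -  4, - 8/3, - 8/11 , - 1/6, 0,1,1  ,  2,4 , 6,7, 8,8,9 ]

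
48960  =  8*6120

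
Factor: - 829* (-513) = 425277 = 3^3*19^1* 829^1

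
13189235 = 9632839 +3556396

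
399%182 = 35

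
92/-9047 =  - 92/9047 = - 0.01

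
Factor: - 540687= - 3^1*7^1*25747^1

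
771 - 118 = 653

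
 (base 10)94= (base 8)136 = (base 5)334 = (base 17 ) 59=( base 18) 54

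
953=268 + 685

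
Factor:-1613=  - 1613^1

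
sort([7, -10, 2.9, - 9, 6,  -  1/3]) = [ -10, - 9, - 1/3, 2.9, 6, 7 ] 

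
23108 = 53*436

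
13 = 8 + 5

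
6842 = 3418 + 3424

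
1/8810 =1/8810 =0.00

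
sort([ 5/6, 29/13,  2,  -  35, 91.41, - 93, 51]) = [ - 93, - 35,5/6,2, 29/13, 51, 91.41]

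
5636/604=1409/151 = 9.33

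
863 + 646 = 1509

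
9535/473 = 9535/473 = 20.16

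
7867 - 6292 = 1575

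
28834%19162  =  9672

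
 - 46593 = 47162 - 93755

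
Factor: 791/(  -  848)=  - 2^ ( - 4 ) * 7^1 * 53^( - 1) * 113^1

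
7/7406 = 1/1058 = 0.00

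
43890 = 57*770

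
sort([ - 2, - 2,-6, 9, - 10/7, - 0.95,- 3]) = [ - 6, - 3,-2,-2, - 10/7, - 0.95,9]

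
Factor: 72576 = 2^7*3^4*7^1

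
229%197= 32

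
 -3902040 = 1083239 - 4985279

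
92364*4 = 369456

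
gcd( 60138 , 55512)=4626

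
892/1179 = 892/1179  =  0.76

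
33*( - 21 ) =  - 693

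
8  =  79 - 71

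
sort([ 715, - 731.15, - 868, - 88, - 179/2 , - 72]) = [-868, - 731.15,- 179/2, - 88, - 72, 715]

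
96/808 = 12/101 = 0.12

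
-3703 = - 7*529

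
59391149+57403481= 116794630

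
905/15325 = 181/3065 = 0.06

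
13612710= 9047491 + 4565219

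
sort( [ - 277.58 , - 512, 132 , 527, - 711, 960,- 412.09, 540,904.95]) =[ - 711,  -  512, - 412.09,-277.58,132,527, 540, 904.95, 960]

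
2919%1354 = 211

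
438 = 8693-8255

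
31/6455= 31/6455= 0.00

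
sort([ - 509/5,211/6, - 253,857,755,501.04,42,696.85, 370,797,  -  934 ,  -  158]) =[-934, - 253,-158,  -  509/5, 211/6, 42, 370, 501.04,  696.85,755, 797 , 857]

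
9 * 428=3852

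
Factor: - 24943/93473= - 211^( - 1)* 443^( -1 ) *24943^1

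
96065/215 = 446 + 35/43=446.81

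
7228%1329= 583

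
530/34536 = 265/17268= 0.02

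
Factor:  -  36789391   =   - 47^1*59^1*  13267^1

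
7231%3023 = 1185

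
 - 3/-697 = 3/697 = 0.00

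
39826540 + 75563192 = 115389732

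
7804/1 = 7804 = 7804.00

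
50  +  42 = 92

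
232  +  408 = 640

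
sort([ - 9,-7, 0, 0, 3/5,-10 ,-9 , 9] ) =[ - 10,-9,-9,  -  7 , 0,0,3/5,9 ]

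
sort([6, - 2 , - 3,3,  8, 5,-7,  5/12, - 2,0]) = [ - 7  , - 3, - 2, - 2,0,5/12, 3,  5, 6, 8] 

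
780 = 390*2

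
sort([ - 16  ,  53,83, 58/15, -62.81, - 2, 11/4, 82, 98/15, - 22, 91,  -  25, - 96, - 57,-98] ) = [ - 98 , - 96,  -  62.81,  -  57, - 25, - 22, - 16, -2,11/4,58/15, 98/15, 53,82, 83, 91 ]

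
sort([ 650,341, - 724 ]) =[ - 724, 341,650]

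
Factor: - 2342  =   - 2^1*1171^1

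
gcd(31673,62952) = 1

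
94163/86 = 1094 + 79/86=1094.92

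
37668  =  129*292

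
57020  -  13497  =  43523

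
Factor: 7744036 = 2^2*1223^1*1583^1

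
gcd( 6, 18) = 6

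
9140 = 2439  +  6701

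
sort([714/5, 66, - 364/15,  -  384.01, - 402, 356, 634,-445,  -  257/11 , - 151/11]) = [ - 445, - 402,  -  384.01, - 364/15, - 257/11, - 151/11, 66, 714/5 , 356, 634 ]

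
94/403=94/403 =0.23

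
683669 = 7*97667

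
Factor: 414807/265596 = 138269/88532 = 2^ ( - 2 )*37^2*101^1 * 22133^( - 1 )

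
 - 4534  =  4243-8777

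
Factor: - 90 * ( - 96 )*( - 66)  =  -570240=- 2^7*3^4*5^1* 11^1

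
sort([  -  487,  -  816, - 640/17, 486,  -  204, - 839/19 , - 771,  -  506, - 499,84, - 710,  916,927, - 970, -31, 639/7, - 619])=[ - 970,  -  816, - 771, - 710, - 619 , - 506 , - 499, - 487 ,-204,-839/19 , - 640/17, - 31,84,639/7, 486,916,927]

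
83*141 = 11703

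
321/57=5 + 12/19 = 5.63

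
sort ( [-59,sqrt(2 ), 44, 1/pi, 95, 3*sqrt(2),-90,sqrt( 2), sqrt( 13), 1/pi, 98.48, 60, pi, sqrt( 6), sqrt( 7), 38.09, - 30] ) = [  -  90, - 59, - 30, 1/pi, 1/pi, sqrt( 2), sqrt( 2),sqrt (6 ) , sqrt( 7), pi,sqrt( 13), 3*sqrt( 2), 38.09,44, 60,  95,98.48]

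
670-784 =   -  114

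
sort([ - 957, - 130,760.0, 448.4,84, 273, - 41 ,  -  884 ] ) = [ - 957,  -  884, -130, - 41, 84, 273,448.4, 760.0 ]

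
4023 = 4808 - 785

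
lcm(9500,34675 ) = 693500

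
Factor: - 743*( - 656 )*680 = 2^7*5^1*17^1 * 41^1*743^1=331437440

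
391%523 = 391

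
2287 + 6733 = 9020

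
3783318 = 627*6034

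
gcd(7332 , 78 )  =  78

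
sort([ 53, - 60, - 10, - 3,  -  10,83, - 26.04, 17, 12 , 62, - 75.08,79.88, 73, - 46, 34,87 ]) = [ - 75.08, - 60, - 46, - 26.04, - 10, - 10,  -  3,12, 17,34,53, 62, 73, 79.88, 83, 87 ] 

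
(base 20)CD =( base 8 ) 375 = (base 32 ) 7t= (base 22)bb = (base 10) 253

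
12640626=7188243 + 5452383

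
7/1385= 7/1385  =  0.01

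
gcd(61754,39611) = 11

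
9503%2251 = 499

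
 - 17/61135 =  - 17/61135=   - 0.00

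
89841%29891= 168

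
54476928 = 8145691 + 46331237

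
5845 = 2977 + 2868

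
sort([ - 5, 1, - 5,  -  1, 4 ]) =[ -5, - 5, -1,1, 4 ] 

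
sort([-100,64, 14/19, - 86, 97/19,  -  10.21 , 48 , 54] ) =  [ - 100, - 86, - 10.21,14/19, 97/19, 48 , 54,64]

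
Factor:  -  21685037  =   - 11^1 * 59^1*33413^1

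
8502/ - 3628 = - 3+1191/1814=-  2.34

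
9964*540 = 5380560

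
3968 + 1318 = 5286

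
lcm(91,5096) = 5096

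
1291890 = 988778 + 303112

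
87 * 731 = 63597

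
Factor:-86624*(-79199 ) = 2^5 * 29^1 *2707^1 * 2731^1 = 6860534176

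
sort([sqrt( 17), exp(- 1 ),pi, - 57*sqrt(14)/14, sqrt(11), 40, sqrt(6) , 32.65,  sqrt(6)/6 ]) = [ - 57*sqrt( 14) /14,  exp(- 1 ), sqrt ( 6 )/6,sqrt(6), pi, sqrt (11), sqrt( 17), 32.65, 40] 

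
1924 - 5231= - 3307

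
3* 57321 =171963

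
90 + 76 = 166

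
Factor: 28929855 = 3^1*5^1*419^1*4603^1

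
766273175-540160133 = 226113042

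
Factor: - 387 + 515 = 128= 2^7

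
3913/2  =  1956 + 1/2 = 1956.50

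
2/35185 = 2/35185= 0.00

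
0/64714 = 0 = 0.00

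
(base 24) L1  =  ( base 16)1f9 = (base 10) 505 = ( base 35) ef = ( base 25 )k5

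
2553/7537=2553/7537 = 0.34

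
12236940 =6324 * 1935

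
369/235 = 1 +134/235 = 1.57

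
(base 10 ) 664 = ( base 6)3024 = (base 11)554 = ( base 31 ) ld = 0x298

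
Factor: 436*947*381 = 157311852  =  2^2 * 3^1 * 109^1 * 127^1  *947^1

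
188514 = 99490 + 89024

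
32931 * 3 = 98793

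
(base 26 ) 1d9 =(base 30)143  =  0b1111111111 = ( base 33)V0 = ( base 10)1023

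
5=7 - 2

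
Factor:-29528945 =-5^1 * 19^1 * 310831^1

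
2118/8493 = 706/2831  =  0.25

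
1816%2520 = 1816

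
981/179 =5 + 86/179 =5.48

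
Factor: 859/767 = 13^( - 1) * 59^ ( - 1) * 859^1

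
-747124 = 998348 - 1745472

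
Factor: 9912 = 2^3*3^1*7^1 * 59^1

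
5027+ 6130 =11157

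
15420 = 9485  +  5935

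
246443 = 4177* 59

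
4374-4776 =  - 402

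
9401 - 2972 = 6429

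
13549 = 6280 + 7269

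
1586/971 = 1586/971 = 1.63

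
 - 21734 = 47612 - 69346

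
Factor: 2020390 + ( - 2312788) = - 2^1*3^1 * 48733^1 = - 292398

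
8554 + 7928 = 16482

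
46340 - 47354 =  - 1014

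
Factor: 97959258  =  2^1 * 3^2 *233^1*23357^1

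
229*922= 211138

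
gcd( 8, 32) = 8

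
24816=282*88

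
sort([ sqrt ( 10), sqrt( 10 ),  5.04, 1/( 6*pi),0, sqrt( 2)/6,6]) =[ 0, 1/(6*pi ), sqrt( 2 )/6, sqrt (10), sqrt (10),5.04,  6]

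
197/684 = 197/684 =0.29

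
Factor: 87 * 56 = 2^3*3^1*7^1*29^1 = 4872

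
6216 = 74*84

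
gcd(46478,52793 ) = 1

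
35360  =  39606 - 4246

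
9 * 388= 3492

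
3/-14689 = -1 + 14686/14689 = - 0.00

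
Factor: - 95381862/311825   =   - 2^1*3^1*5^( - 2)*19^1*12473^ ( - 1 )*836683^1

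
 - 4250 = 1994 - 6244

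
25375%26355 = 25375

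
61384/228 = 15346/57 = 269.23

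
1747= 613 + 1134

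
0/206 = 0 = 0.00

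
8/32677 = 8/32677 = 0.00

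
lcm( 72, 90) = 360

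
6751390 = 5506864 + 1244526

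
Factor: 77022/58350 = 3^1*  5^( - 2)*11^1 =33/25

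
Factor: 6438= 2^1*3^1*29^1*37^1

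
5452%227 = 4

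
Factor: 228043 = 457^1*499^1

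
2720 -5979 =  - 3259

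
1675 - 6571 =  - 4896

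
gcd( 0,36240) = 36240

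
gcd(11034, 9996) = 6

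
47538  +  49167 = 96705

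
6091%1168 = 251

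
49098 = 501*98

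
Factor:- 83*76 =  - 2^2 * 19^1*83^1 = - 6308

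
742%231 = 49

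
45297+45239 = 90536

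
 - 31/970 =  - 1 + 939/970 = - 0.03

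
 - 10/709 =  -10/709 = - 0.01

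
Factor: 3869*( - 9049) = -53^1*73^1*9049^1  =  - 35010581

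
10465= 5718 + 4747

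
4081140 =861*4740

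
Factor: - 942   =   - 2^1 * 3^1*157^1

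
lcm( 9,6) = 18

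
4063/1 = 4063 = 4063.00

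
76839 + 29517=106356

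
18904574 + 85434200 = 104338774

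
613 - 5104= - 4491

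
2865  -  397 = 2468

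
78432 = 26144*3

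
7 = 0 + 7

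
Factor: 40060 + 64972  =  105032= 2^3*19^1*691^1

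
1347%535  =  277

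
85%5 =0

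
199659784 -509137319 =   -  309477535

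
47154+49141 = 96295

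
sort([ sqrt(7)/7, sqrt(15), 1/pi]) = [ 1/pi,sqrt(7 ) /7,sqrt(15 )]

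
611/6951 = 611/6951 = 0.09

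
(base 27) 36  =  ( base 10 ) 87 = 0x57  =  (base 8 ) 127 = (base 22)3l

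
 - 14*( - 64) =896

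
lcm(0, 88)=0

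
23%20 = 3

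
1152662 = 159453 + 993209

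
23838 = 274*87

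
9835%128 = 107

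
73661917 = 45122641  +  28539276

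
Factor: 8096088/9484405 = 1156584/1354915= 2^3*3^1*5^( - 1)  *11^1*13^1*101^ (-1 )*337^1*2683^( - 1 )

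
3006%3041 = 3006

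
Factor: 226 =2^1*113^1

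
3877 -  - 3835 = 7712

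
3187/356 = 8+339/356  =  8.95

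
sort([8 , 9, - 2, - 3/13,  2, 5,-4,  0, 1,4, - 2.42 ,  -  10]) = [  -  10, - 4 , - 2.42, - 2, - 3/13, 0,1, 2  ,  4, 5, 8 , 9]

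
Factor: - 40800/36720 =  - 10/9 = - 2^1*3^( - 2 )*5^1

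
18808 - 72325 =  - 53517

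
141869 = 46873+94996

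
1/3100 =1/3100 = 0.00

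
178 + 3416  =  3594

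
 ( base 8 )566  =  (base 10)374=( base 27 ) dn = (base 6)1422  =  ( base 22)H0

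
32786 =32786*1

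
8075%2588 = 311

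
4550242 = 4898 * 929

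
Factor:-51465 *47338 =-2436250170= -  2^1*3^1 * 5^1*47^1*73^1*23669^1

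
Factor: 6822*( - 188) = -1282536 = -  2^3*3^2*47^1 * 379^1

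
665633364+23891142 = 689524506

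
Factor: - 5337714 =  -2^1* 3^1*79^1*11261^1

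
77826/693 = 3706/33 = 112.30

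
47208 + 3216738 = 3263946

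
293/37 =7 + 34/37 = 7.92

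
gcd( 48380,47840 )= 20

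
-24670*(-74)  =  1825580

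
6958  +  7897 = 14855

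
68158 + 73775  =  141933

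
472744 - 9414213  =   - 8941469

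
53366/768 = 69 + 187/384=69.49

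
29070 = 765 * 38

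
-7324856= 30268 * (- 242)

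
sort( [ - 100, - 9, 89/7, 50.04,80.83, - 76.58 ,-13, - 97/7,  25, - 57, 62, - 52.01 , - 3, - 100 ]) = [ - 100, - 100, -76.58, - 57, - 52.01, - 97/7,- 13, - 9, - 3, 89/7 , 25, 50.04,62, 80.83] 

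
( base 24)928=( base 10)5240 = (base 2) 1010001111000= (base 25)89f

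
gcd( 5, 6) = 1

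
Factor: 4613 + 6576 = 11189 = 67^1 * 167^1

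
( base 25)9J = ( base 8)364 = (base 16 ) f4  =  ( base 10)244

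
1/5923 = 1/5923=0.00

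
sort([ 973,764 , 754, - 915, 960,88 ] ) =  [ - 915, 88,  754,764, 960,973] 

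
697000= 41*17000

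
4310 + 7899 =12209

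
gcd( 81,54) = 27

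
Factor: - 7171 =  - 71^1* 101^1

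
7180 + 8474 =15654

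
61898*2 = 123796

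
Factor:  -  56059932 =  - 2^2*3^1*347^1*13463^1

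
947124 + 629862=1576986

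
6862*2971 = 20387002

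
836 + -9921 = -9085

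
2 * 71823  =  143646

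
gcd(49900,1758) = 2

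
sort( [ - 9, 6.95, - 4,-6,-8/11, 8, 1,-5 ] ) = [ - 9,-6,- 5, - 4, - 8/11, 1, 6.95,  8 ]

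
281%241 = 40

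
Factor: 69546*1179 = 2^1*3^3*67^1*131^1  *173^1 = 81994734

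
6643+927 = 7570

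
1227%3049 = 1227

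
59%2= 1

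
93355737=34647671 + 58708066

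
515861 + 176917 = 692778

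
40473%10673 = 8454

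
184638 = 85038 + 99600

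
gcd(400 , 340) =20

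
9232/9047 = 1 + 185/9047 =1.02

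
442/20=22+1/10 =22.10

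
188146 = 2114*89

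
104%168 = 104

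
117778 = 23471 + 94307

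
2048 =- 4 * ( - 512)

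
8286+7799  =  16085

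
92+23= 115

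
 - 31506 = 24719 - 56225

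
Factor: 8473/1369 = 37^( - 1)*229^1 = 229/37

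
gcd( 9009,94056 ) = 3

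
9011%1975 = 1111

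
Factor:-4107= - 3^1*37^2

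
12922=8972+3950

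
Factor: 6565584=2^4*3^1*43^1*3181^1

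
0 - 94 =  - 94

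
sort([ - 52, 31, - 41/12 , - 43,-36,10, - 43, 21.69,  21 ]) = [  -  52,-43, - 43, - 36,-41/12,10, 21, 21.69,31]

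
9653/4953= 9653/4953 = 1.95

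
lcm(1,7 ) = 7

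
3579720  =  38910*92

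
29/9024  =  29/9024= 0.00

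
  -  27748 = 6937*( - 4)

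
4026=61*66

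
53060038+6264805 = 59324843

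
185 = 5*37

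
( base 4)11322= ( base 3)112000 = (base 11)314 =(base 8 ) 572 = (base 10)378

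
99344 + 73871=173215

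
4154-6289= - 2135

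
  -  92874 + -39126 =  - 132000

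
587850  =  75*7838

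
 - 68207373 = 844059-69051432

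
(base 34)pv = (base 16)371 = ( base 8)1561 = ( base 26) 17N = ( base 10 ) 881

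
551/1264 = 551/1264 = 0.44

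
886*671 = 594506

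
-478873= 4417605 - 4896478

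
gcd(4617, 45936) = 9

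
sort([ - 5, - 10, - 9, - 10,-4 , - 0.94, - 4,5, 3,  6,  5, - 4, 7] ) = [  -  10,-10, - 9, - 5, - 4 , - 4,  -  4,-0.94, 3, 5, 5,  6, 7]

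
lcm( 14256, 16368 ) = 441936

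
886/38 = 23 + 6/19= 23.32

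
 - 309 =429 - 738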